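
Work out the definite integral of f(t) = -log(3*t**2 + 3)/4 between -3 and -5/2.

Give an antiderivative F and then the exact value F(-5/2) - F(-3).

Antiderivative: F(t) = -(t*log(3*t**2 + 3) - 2*t + 2*atan(t))/4; value = -3*log(30)/4 - atan(3)/2 + 1/4 + atan(5/2)/2 + 5*log(87/4)/8

An antiderivative F(t) passes only if d/dt[F] lands on f(t) exactly.
F(t) = -(t*log(3*t**2 + 3) - 2*t + 2*atan(t))/4 is an antiderivative of f.
Check: d/dt[-(t*log(3*t**2 + 3) - 2*t + 2*atan(t))/4] = -log(t**2 + 1)/4 - log(3)/4, which equals f(t).
F(-5/2) = -5/4 + atan(5/2)/2 + 5*log(87/4)/8; F(-3) = -3/2 + atan(3)/2 + 3*log(30)/4.
Integral = F(-5/2) - F(-3) = -3*log(30)/4 - atan(3)/2 + 1/4 + atan(5/2)/2 + 5*log(87/4)/8.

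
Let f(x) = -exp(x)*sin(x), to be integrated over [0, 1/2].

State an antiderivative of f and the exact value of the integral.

Antiderivative: F(x) = (-sin(x) + cos(x))*exp(x)/2; value = -1/2 - exp(1/2)*sin(1/2)/2 + exp(1/2)*cos(1/2)/2

A candidate is checked by its d/dx: the result must match f(x).
F(x) = (-sin(x) + cos(x))*exp(x)/2 is an antiderivative of f.
Check: d/dx[(-sin(x) + cos(x))*exp(x)/2] = -exp(x)*sin(x) = f(x).
F(1/2) = -exp(1/2)*sin(1/2)/2 + exp(1/2)*cos(1/2)/2; F(0) = 1/2.
Integral = F(1/2) - F(0) = -1/2 - exp(1/2)*sin(1/2)/2 + exp(1/2)*cos(1/2)/2.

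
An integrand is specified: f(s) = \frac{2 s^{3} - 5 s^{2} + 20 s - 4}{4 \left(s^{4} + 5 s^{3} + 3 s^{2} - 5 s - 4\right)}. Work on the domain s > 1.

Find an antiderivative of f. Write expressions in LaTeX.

The denominator factors as 4 \left(s - 1\right) \left(s + 1\right)^{2} \left(s + 4\right); partial fractions split f into directly integrable pieces: \frac{73}{45 \left(s + 4\right)} - \frac{185}{144 \left(s + 1\right)} + \frac{31}{24 \left(s + 1\right)^{2}} + \frac{13}{80 \left(s - 1\right)}.
Check: d/ds[\frac{13 \log{\left(s - 1 \right)}}{80} - \frac{185 \log{\left(s + 1 \right)}}{144} + \frac{73 \log{\left(s + 4 \right)}}{45} - \frac{31}{24 s + 24}] = \frac{2 s^{3} - 5 s^{2} + 20 s - 4}{4 s^{4} + 20 s^{3} + 12 s^{2} - 20 s - 16}, which equals f(s).

An antiderivative is F(s) = \frac{13 \log{\left(s - 1 \right)}}{80} - \frac{185 \log{\left(s + 1 \right)}}{144} + \frac{73 \log{\left(s + 4 \right)}}{45} - \frac{31}{24 s + 24}.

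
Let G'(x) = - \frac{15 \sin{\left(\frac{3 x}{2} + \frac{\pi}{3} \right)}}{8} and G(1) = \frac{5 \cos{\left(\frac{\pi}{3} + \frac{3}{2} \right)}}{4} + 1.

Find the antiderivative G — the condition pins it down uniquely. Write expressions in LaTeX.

G(x) = \frac{5 \cos{\left(\frac{3 x}{2} + \frac{\pi}{3} \right)}}{4} + 1

Whatever form G(x) takes, its d/dx must return the stated G'(x).
A general antiderivative is \frac{5 \cos{\left(\frac{3 x}{2} + \frac{\pi}{3} \right)}}{4} + C.
The condition gives C = \frac{5 \cos{\left(\frac{\pi}{3} + \frac{3}{2} \right)}}{4} + 1 - (\frac{5 \cos{\left(\frac{\pi}{3} + \frac{3}{2} \right)}}{4}) = 1.
So G(x) = \frac{5 \cos{\left(\frac{3 x}{2} + \frac{\pi}{3} \right)}}{4} + 1.
Check: d/dx[\frac{5 \cos{\left(\frac{3 x}{2} + \frac{\pi}{3} \right)}}{4} + 1] = - \frac{15 \sin{\left(\frac{3 x}{2} + \frac{\pi}{3} \right)}}{8} = G'(x).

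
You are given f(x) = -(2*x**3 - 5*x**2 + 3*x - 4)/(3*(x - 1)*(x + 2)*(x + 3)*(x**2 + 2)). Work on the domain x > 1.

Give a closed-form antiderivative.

Factor the denominator (3*(x - 1)*(x + 2)*(x + 3)*(x**2 + 2)) and decompose: f = -(10*x - 41)/(297*(x**2 + 2)) + 28/(33*(x + 3)) - 23/(27*(x + 2)) + 1/(27*(x - 1)); each piece integrates to a log, atan, or power term.
Check: d/dx[log(x - 1)/27 - 23*log(x + 2)/27 + 28*log(x + 3)/33 - 5*log(x**2 + 2)/297 + 41*sqrt(2)*atan(sqrt(2)*x/2)/594] = (-2*x**3 + 5*x**2 - 3*x + 4)/(3*x**5 + 12*x**4 + 9*x**3 + 6*x**2 + 6*x - 36), which equals f(x).

An antiderivative is F(x) = log(x - 1)/27 - 23*log(x + 2)/27 + 28*log(x + 3)/33 - 5*log(x**2 + 2)/297 + 41*sqrt(2)*atan(sqrt(2)*x/2)/594.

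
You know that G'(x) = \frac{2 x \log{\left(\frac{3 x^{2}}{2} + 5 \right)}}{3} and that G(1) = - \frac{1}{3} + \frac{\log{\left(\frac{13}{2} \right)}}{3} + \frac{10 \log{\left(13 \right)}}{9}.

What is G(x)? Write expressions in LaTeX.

G(x) = \frac{3 x^{2} \log{\left(\frac{3 x^{2}}{2} + 5 \right)} - 3 x^{2} + 10 \log{\left(3 x^{2} + 10 \right)}}{9}

A candidate passes only if d/dx[G] lands on the given G'(x) exactly.
A general antiderivative is \frac{x^{2} \log{\left(\frac{3 x^{2}}{2} + 5 \right)}}{3} - \frac{x^{2}}{3} + \frac{10 \log{\left(3 x^{2} + 10 \right)}}{9} + C.
The condition gives C = - \frac{1}{3} + \frac{\log{\left(\frac{13}{2} \right)}}{3} + \frac{10 \log{\left(13 \right)}}{9} - (- \frac{1}{3} + \frac{\log{\left(\frac{13}{2} \right)}}{3} + \frac{10 \log{\left(13 \right)}}{9}) = 0.
So G(x) = \frac{3 x^{2} \log{\left(\frac{3 x^{2}}{2} + 5 \right)} - 3 x^{2} + 10 \log{\left(3 x^{2} + 10 \right)}}{9}.
Check: d/dx[\frac{3 x^{2} \log{\left(\frac{3 x^{2}}{2} + 5 \right)} - 3 x^{2} + 10 \log{\left(3 x^{2} + 10 \right)}}{9}] = \frac{2 x \log{\left(\frac{3 x^{2}}{2} + 5 \right)}}{3} = G'(x).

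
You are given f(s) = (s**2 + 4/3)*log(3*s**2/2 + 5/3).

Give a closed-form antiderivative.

An antiderivative is F(s) = (-18*s**3 + 27*s*(s**2 + 4)*log(3*s**2/2 + 5/3) - 156*s + 52*sqrt(10)*atan(3*sqrt(10)*s/10))/81.

Since d/ds undoes antidifferentiation here, F'(s) = f(s) is required of F(s).
Check: d/ds[(-18*s**3 + 27*s*(s**2 + 4)*log(3*s**2/2 + 5/3) - 156*s + 52*sqrt(10)*atan(3*sqrt(10)*s/10))/81] = s**2*log(9*s**2 + 10) - s**2*log(6) + 4*log(9*s**2 + 10)/3 - 4*log(6)/3, which equals f(s).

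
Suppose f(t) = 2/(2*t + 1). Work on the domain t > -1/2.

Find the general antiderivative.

A first test for any F(t): its t-derivative must equal f(t) identically.
Check: d/dt[log(4*t + 2)] = 2/(2*t + 1) = f(t).

F(t) = log(4*t + 2) + C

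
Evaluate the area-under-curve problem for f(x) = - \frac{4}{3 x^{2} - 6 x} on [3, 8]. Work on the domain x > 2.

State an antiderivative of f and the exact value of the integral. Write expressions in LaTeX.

Antiderivative: F(x) = \frac{2 \log{\left(x \right)}}{3} - \frac{2 \log{\left(x - 2 \right)}}{3}; value = - \frac{2 \log{\left(6 \right)}}{3} - \frac{2 \log{\left(3 \right)}}{3} + \frac{2 \log{\left(8 \right)}}{3}

The denominator factors as 3 x \left(x - 2\right); partial fractions split f into directly integrable pieces: - \frac{2}{3 \left(x - 2\right)} + \frac{2}{3 x}.
F(x) = \frac{2 \log{\left(x \right)}}{3} - \frac{2 \log{\left(x - 2 \right)}}{3} is an antiderivative of f.
Check: d/dx[\frac{2 \log{\left(x \right)}}{3} - \frac{2 \log{\left(x - 2 \right)}}{3}] = - \frac{4}{3 x^{2} - 6 x} = f(x).
F(8) = - \frac{2 \log{\left(6 \right)}}{3} + \frac{2 \log{\left(8 \right)}}{3}; F(3) = \frac{2 \log{\left(3 \right)}}{3}.
Integral = F(8) - F(3) = - \frac{2 \log{\left(6 \right)}}{3} - \frac{2 \log{\left(3 \right)}}{3} + \frac{2 \log{\left(8 \right)}}{3}.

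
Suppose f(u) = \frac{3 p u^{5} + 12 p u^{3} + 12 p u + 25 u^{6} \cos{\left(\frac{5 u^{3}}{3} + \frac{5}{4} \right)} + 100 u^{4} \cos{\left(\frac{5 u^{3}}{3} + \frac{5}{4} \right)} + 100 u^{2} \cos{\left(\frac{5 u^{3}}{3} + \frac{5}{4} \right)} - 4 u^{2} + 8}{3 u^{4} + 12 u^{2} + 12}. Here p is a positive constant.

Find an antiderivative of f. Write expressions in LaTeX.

An antiderivative is F(u) = \frac{3 p u^{4} + 6 p u^{2} + 10 u^{2} \sin{\left(\frac{5 u^{3}}{3} + \frac{5}{4} \right)} + 8 u + 20 \sin{\left(\frac{5 u^{3}}{3} + \frac{5}{4} \right)}}{6 u^{2} + 12}.

An antiderivative F(u) passes only if d/du[F] lands on f(u) exactly.
Check: d/du[\frac{3 p u^{4} + 6 p u^{2} + 10 u^{2} \sin{\left(\frac{5 u^{3}}{3} + \frac{5}{4} \right)} + 8 u + 20 \sin{\left(\frac{5 u^{3}}{3} + \frac{5}{4} \right)}}{6 u^{2} + 12}] = \frac{3 p u^{5} + 12 p u^{3} + 12 p u + 25 u^{6} \cos{\left(\frac{5 u^{3}}{3} + \frac{5}{4} \right)} + 100 u^{4} \cos{\left(\frac{5 u^{3}}{3} + \frac{5}{4} \right)} + 100 u^{2} \cos{\left(\frac{5 u^{3}}{3} + \frac{5}{4} \right)} - 4 u^{2} + 8}{3 u^{4} + 12 u^{2} + 12} = f(u).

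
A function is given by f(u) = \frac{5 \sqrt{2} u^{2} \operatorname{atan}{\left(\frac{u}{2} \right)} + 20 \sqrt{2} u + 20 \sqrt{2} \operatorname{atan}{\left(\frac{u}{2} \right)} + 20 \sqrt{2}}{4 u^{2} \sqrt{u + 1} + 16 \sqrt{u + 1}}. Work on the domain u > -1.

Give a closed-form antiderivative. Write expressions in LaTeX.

f has the shape v'r + vr' for v = \frac{5 \sqrt{2 u + 2}}{2} and r = \operatorname{atan}{\left(\frac{u}{2} \right)} — it is the derivative of the product v*r.
Check: d/du[\frac{5 \sqrt{2 u + 2} \operatorname{atan}{\left(\frac{u}{2} \right)}}{2}] = \frac{5 \sqrt{2} u^{2} \operatorname{atan}{\left(\frac{u}{2} \right)} + 20 \sqrt{2} u + 20 \sqrt{2} \operatorname{atan}{\left(\frac{u}{2} \right)} + 20 \sqrt{2}}{4 u^{2} \sqrt{u + 1} + 16 \sqrt{u + 1}} = f(u).

An antiderivative is F(u) = \frac{5 \sqrt{2 u + 2} \operatorname{atan}{\left(\frac{u}{2} \right)}}{2}.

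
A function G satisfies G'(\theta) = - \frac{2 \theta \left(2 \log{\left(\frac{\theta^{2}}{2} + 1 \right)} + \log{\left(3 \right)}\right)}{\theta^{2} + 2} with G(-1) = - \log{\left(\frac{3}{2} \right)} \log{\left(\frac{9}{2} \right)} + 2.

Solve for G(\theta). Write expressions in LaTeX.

G'(\theta) has the shape u'v + uv' for u = - \log{\left(\frac{\theta^{2}}{2} + 1 \right)} and v = \log{\left(\frac{3 \theta^{2}}{2} + 3 \right)} — it is the derivative of the product u*v.
A general antiderivative is - \log{\left(\frac{\theta^{2}}{2} + 1 \right)} \log{\left(\frac{3 \theta^{2}}{2} + 3 \right)} + C.
The condition gives C = - \log{\left(\frac{3}{2} \right)} \log{\left(\frac{9}{2} \right)} + 2 - (- \log{\left(\frac{3}{2} \right)} \log{\left(\frac{9}{2} \right)}) = 2.
So G(\theta) = - \log{\left(\frac{\theta^{2}}{2} + 1 \right)} \log{\left(\frac{3 \theta^{2}}{2} + 3 \right)} + 2.
Check: d/d\theta[- \log{\left(\frac{\theta^{2}}{2} + 1 \right)} \log{\left(\frac{3 \theta^{2}}{2} + 3 \right)} + 2] = \frac{- 4 \theta \log{\left(\frac{\theta^{2}}{2} + 1 \right)} - 2 \theta \log{\left(3 \right)}}{\theta^{2} + 2}, which equals G'(\theta).

G(\theta) = - \log{\left(\frac{\theta^{2}}{2} + 1 \right)} \log{\left(\frac{3 \theta^{2}}{2} + 3 \right)} + 2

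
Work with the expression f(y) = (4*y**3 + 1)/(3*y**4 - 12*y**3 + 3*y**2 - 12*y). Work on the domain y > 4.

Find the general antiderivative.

F(y) = -log(y)/12 + 257*log(y - 4)/204 + 4*log(y**2 + 1)/51 + 5*atan(y)/17 + C

Factor the denominator (3*y*(y - 4)*(y**2 + 1)) and decompose: f = (8*y + 15)/(51*(y**2 + 1)) + 257/(204*(y - 4)) - 1/(12*y); each piece integrates to a log, atan, or power term.
Check: d/dy[-log(y)/12 + 257*log(y - 4)/204 + 4*log(y**2 + 1)/51 + 5*atan(y)/17] = (4*y**3 + 1)/(3*y**4 - 12*y**3 + 3*y**2 - 12*y) = f(y).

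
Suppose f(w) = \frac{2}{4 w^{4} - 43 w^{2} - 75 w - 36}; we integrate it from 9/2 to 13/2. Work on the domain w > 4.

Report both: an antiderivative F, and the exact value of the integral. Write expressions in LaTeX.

Antiderivative: F(w) = \frac{2 \left(\left(2 w + 3\right) \log{\left(w - 4 \right)} - 121 \left(2 w + 3\right) \log{\left(w + 1 \right)} + 120 \left(2 w + 3\right) \log{\left(w + \frac{3}{2} \right)} - 110\right)}{605 \left(2 w + 3\right)}; value = - \frac{2 \log{\left(\frac{15}{2} \right)}}{5} - \frac{48 \log{\left(6 \right)}}{121} + \frac{2 \log{\left(2 \right)}}{605} + \frac{2 \log{\left(\frac{5}{2} \right)}}{605} + \frac{1}{132} + \frac{2 \log{\left(\frac{11}{2} \right)}}{5} + \frac{48 \log{\left(8 \right)}}{121}

The denominator factors as \left(w - 4\right) \left(w + 1\right) \left(2 w + 3\right)^{2}; partial fractions split f into directly integrable pieces: \frac{96}{121 \left(2 w + 3\right)} + \frac{8}{11 \left(2 w + 3\right)^{2}} - \frac{2}{5 \left(w + 1\right)} + \frac{2}{605 \left(w - 4\right)}.
F(w) = \frac{2 \left(\left(2 w + 3\right) \log{\left(w - 4 \right)} - 121 \left(2 w + 3\right) \log{\left(w + 1 \right)} + 120 \left(2 w + 3\right) \log{\left(w + \frac{3}{2} \right)} - 110\right)}{605 \left(2 w + 3\right)} is an antiderivative of f.
Check: d/dw[\frac{2 \left(\left(2 w + 3\right) \log{\left(w - 4 \right)} - 121 \left(2 w + 3\right) \log{\left(w + 1 \right)} + 120 \left(2 w + 3\right) \log{\left(w + \frac{3}{2} \right)} - 110\right)}{605 \left(2 w + 3\right)}] = \frac{2}{4 w^{4} - 43 w^{2} - 75 w - 36} = f(w).
F(13/2) = - \frac{2 \log{\left(\frac{15}{2} \right)}}{5} - \frac{1}{44} + \frac{2 \log{\left(\frac{5}{2} \right)}}{605} + \frac{48 \log{\left(8 \right)}}{121}; F(9/2) = - \frac{2 \log{\left(\frac{11}{2} \right)}}{5} - \frac{1}{33} - \frac{2 \log{\left(2 \right)}}{605} + \frac{48 \log{\left(6 \right)}}{121}.
Integral = F(13/2) - F(9/2) = - \frac{2 \log{\left(\frac{15}{2} \right)}}{5} - \frac{48 \log{\left(6 \right)}}{121} + \frac{2 \log{\left(2 \right)}}{605} + \frac{2 \log{\left(\frac{5}{2} \right)}}{605} + \frac{1}{132} + \frac{2 \log{\left(\frac{11}{2} \right)}}{5} + \frac{48 \log{\left(8 \right)}}{121}.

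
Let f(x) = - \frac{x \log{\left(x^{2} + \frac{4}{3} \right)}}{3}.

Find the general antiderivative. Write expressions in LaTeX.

Check any antiderivative F(x) by computing F'(x) and comparing it with f(x).
Check: d/dx[- \frac{3 x^{2} \log{\left(x^{2} + \frac{4}{3} \right)} - 3 x^{2} + 4 \log{\left(3 x^{2} + 4 \right)}}{18}] = - \frac{x \log{\left(x^{2} + \frac{4}{3} \right)}}{3} = f(x).

F(x) = - \frac{3 x^{2} \log{\left(x^{2} + \frac{4}{3} \right)} - 3 x^{2} + 4 \log{\left(3 x^{2} + 4 \right)}}{18} + C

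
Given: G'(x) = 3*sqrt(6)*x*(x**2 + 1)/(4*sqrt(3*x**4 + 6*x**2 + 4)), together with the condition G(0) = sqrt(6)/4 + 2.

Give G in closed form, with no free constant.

G(x) = sqrt(6)*(3*sqrt(3*x**4 + 6*x**2 + 4) + 8*sqrt(6))/24

The substitution u = x**4/2 + x**2 + 2/3 works: G'(x) is exactly (dG/du)*(du/dx) for that inner function.
A general antiderivative is 3*sqrt(x**4/2 + x**2 + 2/3)/4 + C.
The condition gives C = sqrt(6)/4 + 2 - (sqrt(6)/4) = 2.
So G(x) = sqrt(6)*(3*sqrt(3*x**4 + 6*x**2 + 4) + 8*sqrt(6))/24.
Check: d/dx[sqrt(6)*(3*sqrt(3*x**4 + 6*x**2 + 4) + 8*sqrt(6))/24] = (3*sqrt(6)*x**3 + 3*sqrt(6)*x)/(4*sqrt(3*x**4 + 6*x**2 + 4)), which equals G'(x).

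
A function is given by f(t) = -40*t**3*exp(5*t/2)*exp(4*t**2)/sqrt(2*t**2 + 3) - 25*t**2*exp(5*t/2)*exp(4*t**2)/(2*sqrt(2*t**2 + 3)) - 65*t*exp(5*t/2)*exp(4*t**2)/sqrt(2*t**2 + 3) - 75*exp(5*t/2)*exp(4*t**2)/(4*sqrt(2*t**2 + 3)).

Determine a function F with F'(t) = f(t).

Recognize the product-rule pattern: f = u'v + uv' with u = -5*sqrt(2*t**2 + 3)/2, v = exp(4*t**2 + 5*t/2), so integration by parts undoes it.
Check: d/dt[-5*sqrt(2*t**2 + 3)*exp(4*t**2 + 5*t/2)/2] = (-160*t**3*exp(5*t/2)*exp(4*t**2) - 50*t**2*exp(5*t/2)*exp(4*t**2) - 260*t*exp(5*t/2)*exp(4*t**2) - 75*exp(5*t/2)*exp(4*t**2))/(4*sqrt(2*t**2 + 3)), which equals f(t).

An antiderivative is F(t) = -5*sqrt(2*t**2 + 3)*exp(4*t**2 + 5*t/2)/2.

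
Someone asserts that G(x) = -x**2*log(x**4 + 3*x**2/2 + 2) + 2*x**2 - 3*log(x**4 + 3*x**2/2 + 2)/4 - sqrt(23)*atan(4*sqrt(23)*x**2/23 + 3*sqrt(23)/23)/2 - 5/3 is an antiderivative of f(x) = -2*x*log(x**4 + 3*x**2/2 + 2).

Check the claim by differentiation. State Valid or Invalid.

Valid. The derivative of G reproduces f.

d/dx[G] = -2*x*log(x**4 + 3*x**2/2 + 2)
This equals f(x) exactly, so the claim holds.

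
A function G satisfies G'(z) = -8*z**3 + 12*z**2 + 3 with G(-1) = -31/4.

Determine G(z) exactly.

G(z) = -2*z**4 + 4*z**3 + 3*z + 5/4

Integrate term by term and add the pieces.
A general antiderivative is -2*z**4 + 4*z**3 + 3*z - 3/4 + C.
The condition gives C = -31/4 - (-39/4) = 2.
So G(z) = -2*z**4 + 4*z**3 + 3*z + 5/4.
Check: d/dz[-2*z**4 + 4*z**3 + 3*z + 5/4] = -8*z**3 + 12*z**2 + 3 = G'(z).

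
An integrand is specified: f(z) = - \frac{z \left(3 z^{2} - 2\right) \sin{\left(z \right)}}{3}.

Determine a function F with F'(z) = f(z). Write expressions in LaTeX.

An antiderivative is F(z) = \frac{3 z^{3} \cos{\left(z \right)} - 9 z^{2} \sin{\left(z \right)} - 20 z \cos{\left(z \right)} + 20 \sin{\left(z \right)}}{3}.

Differentiate the proposed F(z) back; it has to land on f(z) exactly.
Check: d/dz[\frac{3 z^{3} \cos{\left(z \right)} - 9 z^{2} \sin{\left(z \right)} - 20 z \cos{\left(z \right)} + 20 \sin{\left(z \right)}}{3}] = - z^{3} \sin{\left(z \right)} + \frac{2 z \sin{\left(z \right)}}{3}, which equals f(z).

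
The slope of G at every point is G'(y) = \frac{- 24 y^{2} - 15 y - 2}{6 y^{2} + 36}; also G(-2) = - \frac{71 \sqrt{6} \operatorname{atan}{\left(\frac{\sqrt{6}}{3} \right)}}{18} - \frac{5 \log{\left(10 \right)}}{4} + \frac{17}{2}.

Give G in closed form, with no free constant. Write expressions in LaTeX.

G(y) = - 4 y - \frac{5 \log{\left(y^{2} + 6 \right)}}{4} + \frac{71 \sqrt{6} \operatorname{atan}{\left(\frac{\sqrt{6} y}{6} \right)}}{18} + \frac{1}{2}

For G(y) to be correct, d/dy[G] must agree with the stated G'(y) identically.
A general antiderivative is - 4 y - \frac{5 \log{\left(y^{2} + 6 \right)}}{4} + \frac{71 \sqrt{6} \operatorname{atan}{\left(\frac{\sqrt{6} y}{6} \right)}}{18} + C.
The condition gives C = - \frac{71 \sqrt{6} \operatorname{atan}{\left(\frac{\sqrt{6}}{3} \right)}}{18} - \frac{5 \log{\left(10 \right)}}{4} + \frac{17}{2} - (- \frac{71 \sqrt{6} \operatorname{atan}{\left(\frac{\sqrt{6}}{3} \right)}}{18} - \frac{5 \log{\left(10 \right)}}{4} + 8) = \frac{1}{2}.
So G(y) = - 4 y - \frac{5 \log{\left(y^{2} + 6 \right)}}{4} + \frac{71 \sqrt{6} \operatorname{atan}{\left(\frac{\sqrt{6} y}{6} \right)}}{18} + \frac{1}{2}.
Check: d/dy[- 4 y - \frac{5 \log{\left(y^{2} + 6 \right)}}{4} + \frac{71 \sqrt{6} \operatorname{atan}{\left(\frac{\sqrt{6} y}{6} \right)}}{18} + \frac{1}{2}] = \frac{- 24 y^{2} - 15 y - 2}{6 y^{2} + 36} = G'(y).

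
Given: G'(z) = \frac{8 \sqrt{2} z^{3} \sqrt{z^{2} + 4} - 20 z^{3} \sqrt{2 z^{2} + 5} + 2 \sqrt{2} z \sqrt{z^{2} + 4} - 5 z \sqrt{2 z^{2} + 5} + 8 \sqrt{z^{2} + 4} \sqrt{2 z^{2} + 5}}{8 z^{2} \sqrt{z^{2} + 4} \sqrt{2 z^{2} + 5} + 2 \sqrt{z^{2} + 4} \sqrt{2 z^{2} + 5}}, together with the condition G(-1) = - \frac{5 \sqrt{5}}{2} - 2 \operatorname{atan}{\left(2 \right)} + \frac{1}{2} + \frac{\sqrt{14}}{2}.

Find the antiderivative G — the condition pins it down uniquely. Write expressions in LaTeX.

A first test for any G(z): its z-derivative must equal the given G'(z).
A general antiderivative is \sqrt{z^{2} + \frac{5}{2}} - \frac{5 \sqrt{z^{2} + 4}}{2} + 2 \operatorname{atan}{\left(2 z \right)} + C.
The condition gives C = - \frac{5 \sqrt{5}}{2} - 2 \operatorname{atan}{\left(2 \right)} + \frac{1}{2} + \frac{\sqrt{14}}{2} - (- \frac{5 \sqrt{5}}{2} - 2 \operatorname{atan}{\left(2 \right)} + \frac{\sqrt{14}}{2}) = \frac{1}{2}.
So G(z) = \frac{- 5 \sqrt{z^{2} + 4} + \sqrt{2} \sqrt{2 z^{2} + 5} + 4 \operatorname{atan}{\left(2 z \right)} + 1}{2}.
Check: d/dz[\frac{- 5 \sqrt{z^{2} + 4} + \sqrt{2} \sqrt{2 z^{2} + 5} + 4 \operatorname{atan}{\left(2 z \right)} + 1}{2}] = \frac{8 \sqrt{2} z^{3} \sqrt{z^{2} + 4} - 20 z^{3} \sqrt{2 z^{2} + 5} + 2 \sqrt{2} z \sqrt{z^{2} + 4} - 5 z \sqrt{2 z^{2} + 5} + 8 \sqrt{z^{2} + 4} \sqrt{2 z^{2} + 5}}{8 z^{2} \sqrt{z^{2} + 4} \sqrt{2 z^{2} + 5} + 2 \sqrt{z^{2} + 4} \sqrt{2 z^{2} + 5}} = G'(z).

G(z) = \frac{- 5 \sqrt{z^{2} + 4} + \sqrt{2} \sqrt{2 z^{2} + 5} + 4 \operatorname{atan}{\left(2 z \right)} + 1}{2}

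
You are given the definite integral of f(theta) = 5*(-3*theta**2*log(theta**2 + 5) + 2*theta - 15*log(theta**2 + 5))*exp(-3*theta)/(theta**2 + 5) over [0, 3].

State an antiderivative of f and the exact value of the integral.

Antiderivative: F(theta) = 5*exp(-3*theta)*log(theta**2 + 5); value = -5*log(5) + 5*exp(-9)*log(14)

Recognize the product-rule pattern: f = u'v + uv' with u = 5*exp(-3*theta), v = log(theta**2 + 5), so integration by parts undoes it.
F(theta) = 5*exp(-3*theta)*log(theta**2 + 5) is an antiderivative of f.
Check: d/dtheta[5*exp(-3*theta)*log(theta**2 + 5)] = (-15*theta**2*log(theta**2 + 5) + 10*theta - 75*log(theta**2 + 5))/(theta**2*exp(3*theta) + 5*exp(3*theta)), which equals f(theta).
F(3) = 5*exp(-9)*log(14); F(0) = 5*log(5).
Integral = F(3) - F(0) = -5*log(5) + 5*exp(-9)*log(14).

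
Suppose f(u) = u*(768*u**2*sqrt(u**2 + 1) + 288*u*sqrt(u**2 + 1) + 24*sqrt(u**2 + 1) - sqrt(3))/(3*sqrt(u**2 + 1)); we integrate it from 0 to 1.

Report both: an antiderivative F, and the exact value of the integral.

For F(u) to be correct the identity F'(u) - f(u) = 0 must hold.
F(u) = 64*u**4 + 32*u**3 + 4*u**2 - sqrt(3)*sqrt(u**2 + 1)/3 is an antiderivative of f.
Check: d/du[64*u**4 + 32*u**3 + 4*u**2 - sqrt(3)*sqrt(u**2 + 1)/3] = (768*u**3*sqrt(u**2 + 1) + 288*u**2*sqrt(u**2 + 1) + 24*u*sqrt(u**2 + 1) - sqrt(3)*u)/(3*sqrt(u**2 + 1)), which equals f(u).
F(1) = 100 - sqrt(6)/3; F(0) = -sqrt(3)/3.
Integral = F(1) - F(0) = -sqrt(6)/3 + sqrt(3)/3 + 100.

Antiderivative: F(u) = 64*u**4 + 32*u**3 + 4*u**2 - sqrt(3)*sqrt(u**2 + 1)/3; value = -sqrt(6)/3 + sqrt(3)/3 + 100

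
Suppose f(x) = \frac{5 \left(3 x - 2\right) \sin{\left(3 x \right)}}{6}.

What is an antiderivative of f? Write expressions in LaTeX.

Any candidate F(x) must reproduce f(x) exactly when differentiated.
Check: d/dx[- \frac{5 x \cos{\left(3 x \right)}}{6} + \frac{5 \sin{\left(3 x \right)}}{18} + \frac{5 \cos{\left(3 x \right)}}{9}] = \frac{5 x \sin{\left(3 x \right)}}{2} - \frac{5 \sin{\left(3 x \right)}}{3}, which equals f(x).

An antiderivative is F(x) = - \frac{5 x \cos{\left(3 x \right)}}{6} + \frac{5 \sin{\left(3 x \right)}}{18} + \frac{5 \cos{\left(3 x \right)}}{9}.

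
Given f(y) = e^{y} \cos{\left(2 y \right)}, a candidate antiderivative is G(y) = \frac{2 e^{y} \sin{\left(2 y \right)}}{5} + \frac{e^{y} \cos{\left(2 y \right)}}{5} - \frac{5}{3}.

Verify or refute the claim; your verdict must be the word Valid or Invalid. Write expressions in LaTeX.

Valid - differentiating G returns exactly f.

d/dy[G] = e^{y} \cos{\left(2 y \right)}
This equals f(y) exactly, so the claim holds.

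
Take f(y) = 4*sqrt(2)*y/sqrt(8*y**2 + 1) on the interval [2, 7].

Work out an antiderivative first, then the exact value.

Antiderivative: F(y) = sqrt(4*y**2 + 1/2); value = -sqrt(66)/2 + sqrt(786)/2

The substitution u = 4*y**2 + 1/2 works: f is exactly (dF/du)*(du/dy) for that inner function.
F(y) = sqrt(4*y**2 + 1/2) is an antiderivative of f.
Check: d/dy[sqrt(4*y**2 + 1/2)] = 4*sqrt(2)*y/sqrt(8*y**2 + 1) = f(y).
F(7) = sqrt(786)/2; F(2) = sqrt(66)/2.
Integral = F(7) - F(2) = -sqrt(66)/2 + sqrt(786)/2.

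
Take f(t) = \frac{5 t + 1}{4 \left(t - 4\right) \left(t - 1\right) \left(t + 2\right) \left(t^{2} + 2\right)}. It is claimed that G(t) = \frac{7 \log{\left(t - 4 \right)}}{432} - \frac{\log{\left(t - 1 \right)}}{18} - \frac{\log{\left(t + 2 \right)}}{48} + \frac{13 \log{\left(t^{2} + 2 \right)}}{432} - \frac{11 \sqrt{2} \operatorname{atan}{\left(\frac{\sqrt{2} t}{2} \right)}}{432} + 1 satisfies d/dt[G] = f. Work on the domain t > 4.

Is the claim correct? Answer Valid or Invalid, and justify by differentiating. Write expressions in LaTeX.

d/dt[G] = \frac{5 t + 1}{4 t^{5} - 12 t^{4} - 16 t^{3} + 8 t^{2} - 48 t + 64}
This equals f(t) exactly, so the claim holds.

Valid: G'(t) = f(t).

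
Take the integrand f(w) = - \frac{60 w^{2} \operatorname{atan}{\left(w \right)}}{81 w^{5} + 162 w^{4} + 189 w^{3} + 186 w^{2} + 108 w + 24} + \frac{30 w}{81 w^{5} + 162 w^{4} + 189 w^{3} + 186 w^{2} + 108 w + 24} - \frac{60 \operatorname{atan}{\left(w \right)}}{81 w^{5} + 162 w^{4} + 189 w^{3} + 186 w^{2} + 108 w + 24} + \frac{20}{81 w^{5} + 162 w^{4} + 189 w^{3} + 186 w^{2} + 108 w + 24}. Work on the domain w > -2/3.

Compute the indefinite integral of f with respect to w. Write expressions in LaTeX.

F(w) = \frac{10 \operatorname{atan}{\left(w \right)}}{3 \left(3 w + 2\right)^{2}} + C

f has the shape u'v + uv' for u = \frac{10}{3 \left(3 w + 2\right)^{2}} and v = \operatorname{atan}{\left(w \right)} — it is the derivative of the product u*v.
Check: d/dw[\frac{10 \operatorname{atan}{\left(w \right)}}{3 \left(3 w + 2\right)^{2}}] = \frac{- 60 w^{2} \operatorname{atan}{\left(w \right)} + 30 w - 60 \operatorname{atan}{\left(w \right)} + 20}{81 w^{5} + 162 w^{4} + 189 w^{3} + 186 w^{2} + 108 w + 24}, which equals f(w).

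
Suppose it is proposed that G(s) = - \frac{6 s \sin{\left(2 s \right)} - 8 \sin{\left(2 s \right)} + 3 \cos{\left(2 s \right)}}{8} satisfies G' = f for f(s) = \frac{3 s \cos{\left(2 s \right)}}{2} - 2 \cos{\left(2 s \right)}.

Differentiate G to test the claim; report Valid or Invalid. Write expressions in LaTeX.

Invalid: d/ds[G] - f = - 3 s \cos{\left(2 s \right)} + 4 \cos{\left(2 s \right)}, which is not 0.

d/ds[G] = - \frac{3 s \cos{\left(2 s \right)}}{2} + 2 \cos{\left(2 s \right)}
d/ds[G] - f(s) = - 3 s \cos{\left(2 s \right)} + 4 \cos{\left(2 s \right)} != 0.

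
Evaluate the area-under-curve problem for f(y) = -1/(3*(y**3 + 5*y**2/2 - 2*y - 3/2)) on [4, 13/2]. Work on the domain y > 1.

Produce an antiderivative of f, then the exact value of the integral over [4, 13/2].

Antiderivative: F(y) = (-5*log(y - 1) + 8*log(y + 1/2) - 3*log(y + 3))/90; value = -4*log(9/2)/45 - log(11/2)/18 - log(19/2)/30 + log(3)/18 + 11*log(7)/90

The denominator factors as 3*(y - 1)*(y + 3)*(2*y + 1); partial fractions split f into directly integrable pieces: 8/(45*(2*y + 1)) - 1/(30*(y + 3)) - 1/(18*(y - 1)).
F(y) = (-5*log(y - 1) + 8*log(y + 1/2) - 3*log(y + 3))/90 is an antiderivative of f.
Check: d/dy[(-5*log(y - 1) + 8*log(y + 1/2) - 3*log(y + 3))/90] = -2/(6*y**3 + 15*y**2 - 12*y - 9), which equals f(y).
F(13/2) = -log(11/2)/18 - log(19/2)/30 + 4*log(7)/45; F(4) = -log(7)/30 - log(3)/18 + 4*log(9/2)/45.
Integral = F(13/2) - F(4) = -4*log(9/2)/45 - log(11/2)/18 - log(19/2)/30 + log(3)/18 + 11*log(7)/90.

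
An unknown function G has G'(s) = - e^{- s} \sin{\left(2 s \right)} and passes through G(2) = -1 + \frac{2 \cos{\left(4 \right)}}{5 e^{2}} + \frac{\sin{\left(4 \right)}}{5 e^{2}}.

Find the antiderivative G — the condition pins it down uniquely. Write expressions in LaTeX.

G(s) = \frac{\left(- 5 e^{s} + \sin{\left(2 s \right)} + 2 \cos{\left(2 s \right)}\right) e^{- s}}{5}

Any candidate G(s) must reproduce the stated G'(s) exactly.
A general antiderivative is \frac{e^{- s} \sin{\left(2 s \right)}}{5} + \frac{2 e^{- s} \cos{\left(2 s \right)}}{5} + C.
The condition gives C = -1 + \frac{2 \cos{\left(4 \right)}}{5 e^{2}} + \frac{\sin{\left(4 \right)}}{5 e^{2}} - (\frac{2 \cos{\left(4 \right)}}{5 e^{2}} + \frac{\sin{\left(4 \right)}}{5 e^{2}}) = -1.
So G(s) = \frac{\left(- 5 e^{s} + \sin{\left(2 s \right)} + 2 \cos{\left(2 s \right)}\right) e^{- s}}{5}.
Check: d/ds[\frac{\left(- 5 e^{s} + \sin{\left(2 s \right)} + 2 \cos{\left(2 s \right)}\right) e^{- s}}{5}] = - e^{- s} \sin{\left(2 s \right)} = G'(s).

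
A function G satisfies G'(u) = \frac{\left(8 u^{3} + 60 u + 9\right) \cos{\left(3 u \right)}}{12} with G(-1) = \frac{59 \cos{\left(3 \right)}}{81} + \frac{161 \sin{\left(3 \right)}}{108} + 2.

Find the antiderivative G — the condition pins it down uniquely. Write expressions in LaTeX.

G(u) = \frac{2 u^{3} \sin{\left(3 u \right)}}{9} + \frac{2 u^{2} \cos{\left(3 u \right)}}{9} + \frac{41 u \sin{\left(3 u \right)}}{27} + \frac{\sin{\left(3 u \right)}}{4} + \frac{41 \cos{\left(3 u \right)}}{81} + 2

Any candidate G(u) must reproduce the stated G'(u) exactly.
A general antiderivative is \frac{2 u^{3} \sin{\left(3 u \right)}}{9} + \frac{2 u^{2} \cos{\left(3 u \right)}}{9} + \frac{41 u \sin{\left(3 u \right)}}{27} + \frac{\sin{\left(3 u \right)}}{4} + \frac{41 \cos{\left(3 u \right)}}{81} + C.
The condition gives C = \frac{59 \cos{\left(3 \right)}}{81} + \frac{161 \sin{\left(3 \right)}}{108} + 2 - (\frac{59 \cos{\left(3 \right)}}{81} + \frac{161 \sin{\left(3 \right)}}{108}) = 2.
So G(u) = \frac{2 u^{3} \sin{\left(3 u \right)}}{9} + \frac{2 u^{2} \cos{\left(3 u \right)}}{9} + \frac{41 u \sin{\left(3 u \right)}}{27} + \frac{\sin{\left(3 u \right)}}{4} + \frac{41 \cos{\left(3 u \right)}}{81} + 2.
Check: d/du[\frac{2 u^{3} \sin{\left(3 u \right)}}{9} + \frac{2 u^{2} \cos{\left(3 u \right)}}{9} + \frac{41 u \sin{\left(3 u \right)}}{27} + \frac{\sin{\left(3 u \right)}}{4} + \frac{41 \cos{\left(3 u \right)}}{81} + 2] = \frac{2 u^{3} \cos{\left(3 u \right)}}{3} + 5 u \cos{\left(3 u \right)} + \frac{3 \cos{\left(3 u \right)}}{4}, which equals G'(u).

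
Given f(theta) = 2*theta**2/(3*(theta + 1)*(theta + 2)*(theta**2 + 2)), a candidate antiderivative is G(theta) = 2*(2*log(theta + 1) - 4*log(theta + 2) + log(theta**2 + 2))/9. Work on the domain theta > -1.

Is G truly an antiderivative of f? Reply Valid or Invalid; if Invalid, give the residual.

d/dtheta[G] = 4*theta**2/(3*theta**4 + 9*theta**3 + 12*theta**2 + 18*theta + 12)
d/dtheta[G] - f(theta) = 2*theta**2/(3*theta**4 + 9*theta**3 + 12*theta**2 + 18*theta + 12) != 0.

Invalid: d/dtheta[G] - f = 2*theta**2/(3*theta**4 + 9*theta**3 + 12*theta**2 + 18*theta + 12), which is not 0.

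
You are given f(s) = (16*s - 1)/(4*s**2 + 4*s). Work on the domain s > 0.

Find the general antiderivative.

The denominator factors as 4*s*(s + 1); partial fractions split f into directly integrable pieces: 17/(4*(s + 1)) - 1/(4*s).
Check: d/ds[-log(s)/4 + 17*log(s + 1)/4] = (16*s - 1)/(4*s**2 + 4*s) = f(s).

F(s) = -log(s)/4 + 17*log(s + 1)/4 + C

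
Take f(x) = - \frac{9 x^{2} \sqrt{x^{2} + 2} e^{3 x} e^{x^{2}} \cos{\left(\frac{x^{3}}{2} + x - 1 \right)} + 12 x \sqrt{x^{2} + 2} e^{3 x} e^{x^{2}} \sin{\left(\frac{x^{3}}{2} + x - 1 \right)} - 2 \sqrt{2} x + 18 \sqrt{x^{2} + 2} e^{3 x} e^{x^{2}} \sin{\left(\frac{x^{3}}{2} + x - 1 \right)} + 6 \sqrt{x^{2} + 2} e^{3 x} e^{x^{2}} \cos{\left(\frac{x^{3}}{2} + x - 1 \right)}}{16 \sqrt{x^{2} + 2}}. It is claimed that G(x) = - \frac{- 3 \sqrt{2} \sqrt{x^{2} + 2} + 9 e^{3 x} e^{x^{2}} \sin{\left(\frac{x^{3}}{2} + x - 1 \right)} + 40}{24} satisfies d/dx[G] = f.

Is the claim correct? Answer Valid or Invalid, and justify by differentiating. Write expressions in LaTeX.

Valid - the claim checks out under differentiation.

d/dx[G] = \frac{- 9 x^{2} \sqrt{x^{2} + 2} e^{3 x} e^{x^{2}} \cos{\left(\frac{x^{3}}{2} + x - 1 \right)} - 12 x \sqrt{x^{2} + 2} e^{3 x} e^{x^{2}} \sin{\left(\frac{x^{3}}{2} + x - 1 \right)} + 2 \sqrt{2} x - 18 \sqrt{x^{2} + 2} e^{3 x} e^{x^{2}} \sin{\left(\frac{x^{3}}{2} + x - 1 \right)} - 6 \sqrt{x^{2} + 2} e^{3 x} e^{x^{2}} \cos{\left(\frac{x^{3}}{2} + x - 1 \right)}}{16 \sqrt{x^{2} + 2}}
This equals f(x) exactly, so the claim holds.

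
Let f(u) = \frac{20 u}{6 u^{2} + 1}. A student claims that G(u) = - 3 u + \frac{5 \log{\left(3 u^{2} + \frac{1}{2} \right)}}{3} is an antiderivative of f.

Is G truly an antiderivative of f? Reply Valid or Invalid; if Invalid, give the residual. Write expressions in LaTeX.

Invalid: d/du[G] - f = -3, which is not 0.

d/du[G] = \frac{- 18 u^{2} + 20 u - 3}{6 u^{2} + 1}
d/du[G] - f(u) = -3 != 0.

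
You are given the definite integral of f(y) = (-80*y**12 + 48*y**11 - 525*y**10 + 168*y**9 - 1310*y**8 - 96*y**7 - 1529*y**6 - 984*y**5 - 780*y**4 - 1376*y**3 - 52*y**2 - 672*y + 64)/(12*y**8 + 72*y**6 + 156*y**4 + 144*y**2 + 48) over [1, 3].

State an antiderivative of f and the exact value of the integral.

Antiderivative: F(y) = (-16*y**5*(y**4 + 3*y**2 + 2) + 12*y**4*(y**4 + 3*y**2 + 2) - 15*y**3*(y**4 + 3*y**2 + 2) - 60*y**2*(y**4 + 3*y**2 + 2) + 16*(y**4 + 3*y**2 + 2)*atan(y) + 32)/(12*(y**4 + 3*y**2 + 2)); value = -312431/990 - pi/3 + 4*atan(3)/3

A candidate is checked by its d/dy: the result must match f(y).
F(y) = (-16*y**5*(y**4 + 3*y**2 + 2) + 12*y**4*(y**4 + 3*y**2 + 2) - 15*y**3*(y**4 + 3*y**2 + 2) - 60*y**2*(y**4 + 3*y**2 + 2) + 16*(y**4 + 3*y**2 + 2)*atan(y) + 32)/(12*(y**4 + 3*y**2 + 2)) is an antiderivative of f.
Check: d/dy[(-16*y**5*(y**4 + 3*y**2 + 2) + 12*y**4*(y**4 + 3*y**2 + 2) - 15*y**3*(y**4 + 3*y**2 + 2) - 60*y**2*(y**4 + 3*y**2 + 2) + 16*(y**4 + 3*y**2 + 2)*atan(y) + 32)/(12*(y**4 + 3*y**2 + 2))] = (-80*y**12 + 48*y**11 - 525*y**10 + 168*y**9 - 1310*y**8 - 96*y**7 - 1529*y**6 - 984*y**5 - 780*y**4 - 1376*y**3 - 52*y**2 - 672*y + 64)/(12*y**8 + 72*y**6 + 156*y**4 + 144*y**2 + 48) = f(y).
F(3) = -212339/660 + 4*atan(3)/3; F(1) = -221/36 + pi/3.
Integral = F(3) - F(1) = -312431/990 - pi/3 + 4*atan(3)/3.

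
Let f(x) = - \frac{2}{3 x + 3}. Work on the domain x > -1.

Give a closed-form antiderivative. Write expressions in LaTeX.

For F(x) to be correct the identity F'(x) - f(x) = 0 must hold.
Check: d/dx[- \frac{2 \log{\left(2 x + 2 \right)}}{3}] = - \frac{2}{3 x + 3} = f(x).

An antiderivative is F(x) = - \frac{2 \log{\left(2 x + 2 \right)}}{3}.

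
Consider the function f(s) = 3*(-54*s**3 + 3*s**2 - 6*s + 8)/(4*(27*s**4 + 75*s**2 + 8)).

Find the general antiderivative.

A candidate is checked by its d/ds: the result must match f(s).
Check: d/ds[-3*log(s**2/2 + 4/3)/4 + atan(3*s)/4] = (-162*s**3 + 9*s**2 - 18*s + 24)/(108*s**4 + 300*s**2 + 32), which equals f(s).

F(s) = -3*log(s**2/2 + 4/3)/4 + atan(3*s)/4 + C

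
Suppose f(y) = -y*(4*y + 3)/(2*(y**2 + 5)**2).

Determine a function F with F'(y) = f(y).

Since d/dy undoes antidifferentiation here, F'(y) = f(y) is required of F(y).
Check: d/dy[-(4*sqrt(5)*y**2*atan(sqrt(5)*y/5) - 20*y + 20*sqrt(5)*atan(sqrt(5)*y/5) - 15)/(20*(y**2 + 5))] = (-4*y**2 - 3*y)/(2*y**4 + 20*y**2 + 50), which equals f(y).

An antiderivative is F(y) = -(4*sqrt(5)*y**2*atan(sqrt(5)*y/5) - 20*y + 20*sqrt(5)*atan(sqrt(5)*y/5) - 15)/(20*(y**2 + 5)).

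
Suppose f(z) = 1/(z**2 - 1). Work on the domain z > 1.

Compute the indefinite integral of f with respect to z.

F(z) = log(z - 1)/2 - log(z + 1)/2 + C

Factor the denominator ((z - 1)*(z + 1)) and decompose: f = -1/(2*(z + 1)) + 1/(2*(z - 1)); each piece integrates to a log, atan, or power term.
Check: d/dz[log(z - 1)/2 - log(z + 1)/2] = 1/(z**2 - 1) = f(z).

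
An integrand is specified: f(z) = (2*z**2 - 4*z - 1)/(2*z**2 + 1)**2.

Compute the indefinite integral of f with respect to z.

F(z) = (1 - z)/(2*z**2 + 1) + C

f has the shape u'v + uv' for u = 1/(2*z**2 + 1) and v = 1 - z — it is the derivative of the product u*v.
Check: d/dz[(1 - z)/(2*z**2 + 1)] = (2*z**2 - 4*z - 1)/(4*z**4 + 4*z**2 + 1), which equals f(z).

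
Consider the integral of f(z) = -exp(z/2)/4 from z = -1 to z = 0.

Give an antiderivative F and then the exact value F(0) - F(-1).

Antiderivative: F(z) = -exp(z/2)/2; value = -1/2 + exp(-1/2)/2

Differentiate the proposed F(z) back; it has to land on f(z) exactly.
F(z) = -exp(z/2)/2 is an antiderivative of f.
Check: d/dz[-exp(z/2)/2] = -exp(z/2)/4 = f(z).
F(0) = -1/2; F(-1) = -exp(-1/2)/2.
Integral = F(0) - F(-1) = -1/2 + exp(-1/2)/2.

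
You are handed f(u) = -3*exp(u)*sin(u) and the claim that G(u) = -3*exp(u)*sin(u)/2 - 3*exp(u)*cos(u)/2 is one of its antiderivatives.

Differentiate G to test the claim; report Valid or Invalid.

d/du[G] = -3*exp(u)*cos(u)
d/du[G] - f(u) = 3*exp(u)*sin(u) - 3*exp(u)*cos(u) != 0.

Invalid: d/du[G] - f = 3*exp(u)*sin(u) - 3*exp(u)*cos(u), which is not 0.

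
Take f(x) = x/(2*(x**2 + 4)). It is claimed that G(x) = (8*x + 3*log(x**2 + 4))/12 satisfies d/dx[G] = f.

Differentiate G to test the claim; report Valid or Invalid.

Invalid: d/dx[G] - f = 2/3, which is not 0.

d/dx[G] = (4*x**2 + 3*x + 16)/(6*x**2 + 24)
d/dx[G] - f(x) = 2/3 != 0.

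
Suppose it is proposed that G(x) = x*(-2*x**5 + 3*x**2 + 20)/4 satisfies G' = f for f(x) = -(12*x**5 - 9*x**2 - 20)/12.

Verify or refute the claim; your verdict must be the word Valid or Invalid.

d/dx[G] = -3*x**5 + 9*x**2/4 + 5
d/dx[G] - f(x) = -2*x**5 + 3*x**2/2 + 10/3 != 0.

Invalid: d/dx[G] - f = -2*x**5 + 3*x**2/2 + 10/3, which is not 0.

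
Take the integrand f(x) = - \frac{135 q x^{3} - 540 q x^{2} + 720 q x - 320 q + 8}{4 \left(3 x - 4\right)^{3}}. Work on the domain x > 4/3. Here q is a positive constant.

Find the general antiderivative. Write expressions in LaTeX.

Since d/dx undoes antidifferentiation here, F'(x) = f(x) is required of F(x).
Check: d/dx[- \frac{5 q x}{4} + \frac{1}{27 x^{2} - 72 x + 48}] = \frac{- 135 q x^{3} + 540 q x^{2} - 720 q x + 320 q - 8}{108 x^{3} - 432 x^{2} + 576 x - 256}, which equals f(x).

F(x) = - \frac{5 q x}{4} + \frac{1}{27 x^{2} - 72 x + 48} + C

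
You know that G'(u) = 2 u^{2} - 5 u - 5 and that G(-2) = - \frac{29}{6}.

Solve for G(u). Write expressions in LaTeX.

G(u) = \frac{2 u^{3}}{3} - \frac{5 u^{2}}{2} - 5 u + \frac{1}{2}

The integrand splits into summands that can be handled one at a time.
A general antiderivative is \frac{2 u^{3}}{3} - \frac{5 u^{2}}{2} - 5 u + C.
The condition gives C = - \frac{29}{6} - (- \frac{16}{3}) = \frac{1}{2}.
So G(u) = \frac{2 u^{3}}{3} - \frac{5 u^{2}}{2} - 5 u + \frac{1}{2}.
Check: d/du[\frac{2 u^{3}}{3} - \frac{5 u^{2}}{2} - 5 u + \frac{1}{2}] = 2 u^{2} - 5 u - 5 = G'(u).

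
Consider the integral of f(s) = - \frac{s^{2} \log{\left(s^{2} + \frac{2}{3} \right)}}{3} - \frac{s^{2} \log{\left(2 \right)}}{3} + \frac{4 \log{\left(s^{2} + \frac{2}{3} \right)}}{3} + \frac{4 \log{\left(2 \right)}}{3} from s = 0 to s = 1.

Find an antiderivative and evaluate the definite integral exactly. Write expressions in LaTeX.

Integrate term by term and add the pieces.
F(s) = \frac{6 s^{3} + 9 s \left(12 - s^{2}\right) \log{\left(2 s^{2} + \frac{4}{3} \right)} - 228 s + 76 \sqrt{6} \operatorname{atan}{\left(\frac{\sqrt{6} s}{2} \right)}}{81} is an antiderivative of f.
Check: d/ds[\frac{6 s^{3} + 9 s \left(12 - s^{2}\right) \log{\left(2 s^{2} + \frac{4}{3} \right)} - 228 s + 76 \sqrt{6} \operatorname{atan}{\left(\frac{\sqrt{6} s}{2} \right)}}{81}] = - \frac{s^{2} \log{\left(s^{2} + \frac{2}{3} \right)}}{3} - \frac{s^{2} \log{\left(2 \right)}}{3} + \frac{4 \log{\left(s^{2} + \frac{2}{3} \right)}}{3} + \frac{4 \log{\left(2 \right)}}{3} = f(s).
F(1) = - \frac{74}{27} + \frac{11 \log{\left(\frac{10}{3} \right)}}{9} + \frac{76 \sqrt{6} \operatorname{atan}{\left(\frac{\sqrt{6}}{2} \right)}}{81}; F(0) = 0.
Integral = F(1) - F(0) = - \frac{74}{27} + \frac{11 \log{\left(\frac{10}{3} \right)}}{9} + \frac{76 \sqrt{6} \operatorname{atan}{\left(\frac{\sqrt{6}}{2} \right)}}{81}.

Antiderivative: F(s) = \frac{6 s^{3} + 9 s \left(12 - s^{2}\right) \log{\left(2 s^{2} + \frac{4}{3} \right)} - 228 s + 76 \sqrt{6} \operatorname{atan}{\left(\frac{\sqrt{6} s}{2} \right)}}{81}; value = - \frac{74}{27} + \frac{11 \log{\left(\frac{10}{3} \right)}}{9} + \frac{76 \sqrt{6} \operatorname{atan}{\left(\frac{\sqrt{6}}{2} \right)}}{81}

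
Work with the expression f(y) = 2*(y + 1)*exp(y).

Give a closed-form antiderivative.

An antiderivative is F(y) = 2*y*exp(y).

Recognize the product-rule pattern: f = u'v + uv' with u = 2*y, v = exp(y), so integration by parts undoes it.
Check: d/dy[2*y*exp(y)] = 2*y*exp(y) + 2*exp(y), which equals f(y).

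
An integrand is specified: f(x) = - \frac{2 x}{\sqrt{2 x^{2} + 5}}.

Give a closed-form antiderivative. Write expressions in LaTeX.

An antiderivative is F(x) = - \sqrt{2 x^{2} + 5}.

f matches the chain-rule pattern g'(h)*h' with inner function h(x) = 2 x^{2} + 5; substituting u = h(x) collapses the integral.
Check: d/dx[- \sqrt{2 x^{2} + 5}] = - \frac{2 x}{\sqrt{2 x^{2} + 5}} = f(x).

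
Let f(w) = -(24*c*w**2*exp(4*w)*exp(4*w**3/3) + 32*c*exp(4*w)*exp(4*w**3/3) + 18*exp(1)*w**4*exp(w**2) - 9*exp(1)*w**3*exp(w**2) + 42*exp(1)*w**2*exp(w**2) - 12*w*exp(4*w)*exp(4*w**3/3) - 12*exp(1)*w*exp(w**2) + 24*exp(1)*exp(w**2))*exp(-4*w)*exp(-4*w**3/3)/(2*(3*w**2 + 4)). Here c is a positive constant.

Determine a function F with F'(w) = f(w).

An antiderivative is F(w) = exp(1)*(-16*c*w*exp(-1)*exp(4*w)*exp(-w**2)*exp(4*w**3/3) + 4*exp(-1)*exp(4*w)*exp(-w**2)*exp(4*w**3/3)*log(3*w**2 + 4) - 4*exp(-1)*exp(4*w)*exp(-w**2)*exp(4*w**3/3)*log(6) + 3)*exp(-4*w)*exp(w**2)*exp(-4*w**3/3)/4.

Whatever form F(w) takes, F'(w) = f(w) is non-negotiable.
Check: d/dw[exp(1)*(-16*c*w*exp(-1)*exp(4*w)*exp(-w**2)*exp(4*w**3/3) + 4*exp(-1)*exp(4*w)*exp(-w**2)*exp(4*w**3/3)*log(3*w**2 + 4) - 4*exp(-1)*exp(4*w)*exp(-w**2)*exp(4*w**3/3)*log(6) + 3)*exp(-4*w)*exp(w**2)*exp(-4*w**3/3)/4] = (-24*c*w**2*exp(4*w)*exp(4*w**3/3) - 32*c*exp(4*w)*exp(4*w**3/3) - 18*exp(1)*w**4*exp(w**2) + 9*exp(1)*w**3*exp(w**2) - 42*exp(1)*w**2*exp(w**2) + 12*w*exp(4*w)*exp(4*w**3/3) + 12*exp(1)*w*exp(w**2) - 24*exp(1)*exp(w**2))/(6*w**2*exp(4*w)*exp(4*w**3/3) + 8*exp(4*w)*exp(4*w**3/3)), which equals f(w).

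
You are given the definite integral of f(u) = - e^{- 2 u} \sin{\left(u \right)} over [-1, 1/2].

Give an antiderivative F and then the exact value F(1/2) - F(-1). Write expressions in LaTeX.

Antiderivative: F(u) = \frac{2 e^{- 2 u} \sin{\left(u \right)}}{5} + \frac{e^{- 2 u} \cos{\left(u \right)}}{5}; value = - \frac{e^{2} \cos{\left(1 \right)}}{5} + \frac{\cos{\left(\frac{1}{2} \right)}}{5 e} + \frac{2 \sin{\left(\frac{1}{2} \right)}}{5 e} + \frac{2 e^{2} \sin{\left(1 \right)}}{5}

A candidate is checked by its d/du: the result must match f(u).
F(u) = \frac{2 e^{- 2 u} \sin{\left(u \right)}}{5} + \frac{e^{- 2 u} \cos{\left(u \right)}}{5} is an antiderivative of f.
Check: d/du[\frac{2 e^{- 2 u} \sin{\left(u \right)}}{5} + \frac{e^{- 2 u} \cos{\left(u \right)}}{5}] = - e^{- 2 u} \sin{\left(u \right)} = f(u).
F(1/2) = \frac{\cos{\left(\frac{1}{2} \right)}}{5 e} + \frac{2 \sin{\left(\frac{1}{2} \right)}}{5 e}; F(-1) = - \frac{2 e^{2} \sin{\left(1 \right)}}{5} + \frac{e^{2} \cos{\left(1 \right)}}{5}.
Integral = F(1/2) - F(-1) = - \frac{e^{2} \cos{\left(1 \right)}}{5} + \frac{\cos{\left(\frac{1}{2} \right)}}{5 e} + \frac{2 \sin{\left(\frac{1}{2} \right)}}{5 e} + \frac{2 e^{2} \sin{\left(1 \right)}}{5}.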